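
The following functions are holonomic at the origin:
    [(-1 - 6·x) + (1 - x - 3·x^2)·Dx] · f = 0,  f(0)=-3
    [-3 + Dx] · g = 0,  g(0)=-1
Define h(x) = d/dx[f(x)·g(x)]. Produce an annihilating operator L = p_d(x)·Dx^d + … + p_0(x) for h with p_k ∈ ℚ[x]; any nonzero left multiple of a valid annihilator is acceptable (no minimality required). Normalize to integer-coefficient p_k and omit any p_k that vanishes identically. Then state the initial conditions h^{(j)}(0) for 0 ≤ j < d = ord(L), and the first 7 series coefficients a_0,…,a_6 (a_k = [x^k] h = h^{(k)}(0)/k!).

f: a_k = -3, -3, -12, -21, -57, -120, -291, …
g: a_k = -1, -3, -9/2, -9/2, -27/8, -81/40, -81/80, …
h₀=f·g: eliminate ⇒ L₀, order ≤ 1·1.
Derive L from L₀ (diff closure).
L = (23 + 30·x - 45·x^2 - 54·x^3 + 81·x^4) + (-4 + x + 24·x^2 - 27·x^4)·Dx  (order 1).
h: a_k = 12, 69, 252, 1581/2, 4557/2, 252387/40, 169401/10, …
ICs: h(0) = 12.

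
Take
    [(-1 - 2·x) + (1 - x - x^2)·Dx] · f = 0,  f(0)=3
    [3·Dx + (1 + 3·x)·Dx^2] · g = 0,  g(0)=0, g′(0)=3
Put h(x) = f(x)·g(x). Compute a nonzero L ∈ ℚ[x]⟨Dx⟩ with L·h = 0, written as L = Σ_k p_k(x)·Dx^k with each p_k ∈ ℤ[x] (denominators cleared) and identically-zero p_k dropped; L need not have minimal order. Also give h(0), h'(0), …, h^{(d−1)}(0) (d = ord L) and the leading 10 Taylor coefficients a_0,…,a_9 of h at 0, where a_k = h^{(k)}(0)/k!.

f: a_k = 3, 3, 6, 9, 15, 24, 39, 63, 102, 165, …
g: a_k = 0, 3, -9/2, 9, -81/4, 243/5, -243/2, 2187/7, -6561/8, 2187, …
Sym-product of L_f,L_g gives L₀ (≤ ord 2).
L = (5 + 12·x) + (-1 + 13·x + 15·x^2)·Dx + (-1 - 2·x + 4·x^2 + 3·x^3)·Dx^2  (order 2).
h: a_k = 0, 9, -9/2, 63/2, -135/4, 2871/20, -2547/10, 115659/140, -528903/280, 307899/56, …
ICs: h(0) = 0, h′(0) = 9.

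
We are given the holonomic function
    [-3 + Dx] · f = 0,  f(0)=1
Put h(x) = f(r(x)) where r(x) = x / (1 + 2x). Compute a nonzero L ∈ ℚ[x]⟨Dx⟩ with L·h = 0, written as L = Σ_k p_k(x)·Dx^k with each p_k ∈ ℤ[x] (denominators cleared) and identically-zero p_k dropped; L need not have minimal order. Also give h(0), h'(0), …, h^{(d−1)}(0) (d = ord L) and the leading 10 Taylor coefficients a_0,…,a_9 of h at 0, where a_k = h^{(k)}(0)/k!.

L = -3 + (1 + 4·x + 4·x^2)·Dx  (order 1).
h: a_k = 1, 3, -3/2, -3/2, 51/8, -519/40, 1581/80, -12441/560, 45417/4480, 163299/4480, …
ICs: h(0) = 1.

f: a_k = 1, 3, 9/2, 9/2, 27/8, 81/40, 81/80, 243/560, 729/4480, 243/4480, …
L₀ from L_f via x↦r, Dx↦r'^{-1}Dx.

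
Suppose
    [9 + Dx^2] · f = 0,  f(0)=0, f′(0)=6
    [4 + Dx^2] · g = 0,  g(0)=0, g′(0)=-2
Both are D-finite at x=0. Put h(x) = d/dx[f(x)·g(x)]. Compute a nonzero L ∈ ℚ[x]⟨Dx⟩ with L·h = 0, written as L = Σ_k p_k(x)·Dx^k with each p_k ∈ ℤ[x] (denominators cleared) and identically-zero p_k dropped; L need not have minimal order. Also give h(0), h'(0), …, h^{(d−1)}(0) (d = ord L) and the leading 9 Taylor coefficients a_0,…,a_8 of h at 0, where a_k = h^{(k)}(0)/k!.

f: a_k = 0, 6, 0, -9, 0, 81/20, 0, -243/280, 0, …
g: a_k = 0, -2, 0, 4/3, 0, -4/15, 0, 8/315, 0, …
f·g: L₀ = L_f ⊗_s L_g, ord ≤ 2·2.
Derive L from L₀ (diff closure).
L = 25 + 26·Dx^2 + Dx^4  (order 4).
h: a_k = 0, -24, 0, 104, 0, -651/5, 0, 8138/105, 0, …
ICs: h(0) = 0, h′(0) = -24, h′′(0) = 0, h′′′(0) = 624.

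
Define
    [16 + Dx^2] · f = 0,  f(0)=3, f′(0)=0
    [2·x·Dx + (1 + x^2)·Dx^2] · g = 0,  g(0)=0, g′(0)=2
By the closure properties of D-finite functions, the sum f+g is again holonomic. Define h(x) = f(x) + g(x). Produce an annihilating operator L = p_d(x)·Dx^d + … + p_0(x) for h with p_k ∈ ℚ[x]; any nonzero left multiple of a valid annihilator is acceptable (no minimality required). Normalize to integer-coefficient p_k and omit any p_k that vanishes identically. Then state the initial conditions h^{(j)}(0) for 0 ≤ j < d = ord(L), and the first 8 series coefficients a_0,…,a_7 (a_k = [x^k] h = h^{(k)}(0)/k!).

L = (64·x + 704·x^3 + 256·x^5)·Dx + (112 + 416·x^2 + 432·x^4 + 128·x^6)·Dx^2 + (4·x + 44·x^3 + 16·x^5)·Dx^3 + (7 + 26·x^2 + 27·x^4 + 8·x^6)·Dx^4  (order 4).
h: a_k = 3, 2, -24, -2/3, 32, 2/5, -256/15, -2/7, …
ICs: h(0) = 3, h′(0) = 2, h′′(0) = -48, h′′′(0) = -4.

f: a_k = 3, 0, -24, 0, 32, 0, -256/15, 0, …
g: a_k = 0, 2, 0, -2/3, 0, 2/5, 0, -2/7, …
L₀ := lclm(L_f,L_g); ord L₀ ≤ 2+2.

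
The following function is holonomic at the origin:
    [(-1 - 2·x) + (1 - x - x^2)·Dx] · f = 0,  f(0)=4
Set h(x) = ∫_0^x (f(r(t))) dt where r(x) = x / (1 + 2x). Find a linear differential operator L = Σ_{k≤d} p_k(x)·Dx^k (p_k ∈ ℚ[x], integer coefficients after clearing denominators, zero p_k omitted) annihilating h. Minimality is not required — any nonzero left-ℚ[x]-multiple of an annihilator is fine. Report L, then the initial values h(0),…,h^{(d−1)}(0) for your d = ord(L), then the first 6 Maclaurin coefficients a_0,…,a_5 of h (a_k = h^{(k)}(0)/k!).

f: a_k = 4, 4, 8, 12, 20, 32, …
f∘r: x↦r, Dx↦Dx/r' in L_f ⇒ L₀.
∫: right-multiply L₀ by Dx.
L = (-1 - 4·x)·Dx + (1 + 5·x + 7·x^2 + 2·x^3)·Dx^2  (order 2).
h: a_k = 0, 4, 2, 0, -1, 12/5, …
ICs: h(0) = 0, h′(0) = 4.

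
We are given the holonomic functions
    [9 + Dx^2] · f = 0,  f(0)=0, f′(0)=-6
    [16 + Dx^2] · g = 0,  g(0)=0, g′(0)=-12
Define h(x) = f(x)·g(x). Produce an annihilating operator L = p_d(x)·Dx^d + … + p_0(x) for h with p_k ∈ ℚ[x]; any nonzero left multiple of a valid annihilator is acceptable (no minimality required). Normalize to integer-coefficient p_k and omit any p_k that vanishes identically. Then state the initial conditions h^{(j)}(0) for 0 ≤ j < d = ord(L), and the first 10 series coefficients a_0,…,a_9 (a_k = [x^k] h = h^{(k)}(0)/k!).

f: a_k = 0, -6, 0, 9, 0, -81/20, 0, 243/280, 0, -243/2240, …
g: a_k = 0, -12, 0, 32, 0, -128/5, 0, 1024/105, 0, -2048/945, …
Product ⇒ symmetric product L₀, ord ≤ 4.
L = 49 + 50·Dx^2 + Dx^4  (order 4).
h: a_k = 0, 0, 72, 0, -300, 0, 2451/5, 0, -6005/14, 0, …
ICs: h(0) = 0, h′(0) = 0, h′′(0) = 144, h′′′(0) = 0.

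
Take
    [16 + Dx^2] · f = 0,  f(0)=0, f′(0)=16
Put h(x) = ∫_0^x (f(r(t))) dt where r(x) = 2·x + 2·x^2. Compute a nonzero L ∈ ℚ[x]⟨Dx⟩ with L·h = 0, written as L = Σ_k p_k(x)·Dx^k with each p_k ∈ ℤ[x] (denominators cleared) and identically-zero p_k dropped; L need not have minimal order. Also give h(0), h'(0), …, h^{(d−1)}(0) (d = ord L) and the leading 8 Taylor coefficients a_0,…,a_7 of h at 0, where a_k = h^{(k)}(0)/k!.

L = (64 + 384·x + 768·x^2 + 512·x^3)·Dx - 2·Dx^2 + (1 + 2·x)·Dx^3  (order 3).
h: a_k = 0, 0, 16, 32/3, -256/3, -1024/5, 512/45, 5120/7, …
ICs: h(0) = 0, h′(0) = 0, h′′(0) = 32.

f: a_k = 0, 16, 0, -128/3, 0, 512/15, 0, -4096/315, …
L₀ from L_f via x↦r, Dx↦r'^{-1}Dx.
h=∫h₀ ⇒ L = L₀·Dx.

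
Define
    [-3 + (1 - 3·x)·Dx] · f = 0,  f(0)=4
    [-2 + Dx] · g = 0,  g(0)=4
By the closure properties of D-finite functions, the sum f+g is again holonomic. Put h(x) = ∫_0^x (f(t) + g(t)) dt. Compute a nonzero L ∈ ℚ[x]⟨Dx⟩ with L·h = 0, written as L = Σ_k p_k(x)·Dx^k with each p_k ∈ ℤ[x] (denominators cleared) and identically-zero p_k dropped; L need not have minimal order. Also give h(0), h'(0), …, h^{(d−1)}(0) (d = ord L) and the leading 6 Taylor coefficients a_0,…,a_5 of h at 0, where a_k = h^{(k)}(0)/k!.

L = (-24 - 36·x)·Dx + (14 + 24·x - 36·x^2)·Dx^2 + (-1 - 3·x + 18·x^2)·Dx^3  (order 3).
h: a_k = 0, 8, 10, 44/3, 85/3, 196/3, …
ICs: h(0) = 0, h′(0) = 8, h′′(0) = 20.

f: a_k = 4, 12, 36, 108, 324, 972, …
g: a_k = 4, 8, 8, 16/3, 8/3, 16/15, …
h₀=f+g: left-lcm gives L₀, ord ≤ 2.
Integrate: L := L₀·Dx.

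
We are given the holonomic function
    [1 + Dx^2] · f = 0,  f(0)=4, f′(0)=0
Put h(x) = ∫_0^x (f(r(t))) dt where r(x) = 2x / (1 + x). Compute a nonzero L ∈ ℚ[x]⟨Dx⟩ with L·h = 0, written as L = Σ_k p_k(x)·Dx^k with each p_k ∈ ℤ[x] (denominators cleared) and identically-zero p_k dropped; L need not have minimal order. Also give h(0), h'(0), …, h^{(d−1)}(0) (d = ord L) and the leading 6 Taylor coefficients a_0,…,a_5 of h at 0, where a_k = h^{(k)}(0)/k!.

L = 4·Dx + (2 + 6·x + 6·x^2 + 2·x^3)·Dx^2 + (1 + 4·x + 6·x^2 + 4·x^3 + x^4)·Dx^3  (order 3).
h: a_k = 0, 4, 0, -8/3, 4, -64/15, …
ICs: h(0) = 0, h′(0) = 4, h′′(0) = 0.

f: a_k = 4, 0, -2, 0, 1/6, 0, …
f∘r: x↦r, Dx↦Dx/r' in L_f ⇒ L₀.
∫: right-multiply L₀ by Dx.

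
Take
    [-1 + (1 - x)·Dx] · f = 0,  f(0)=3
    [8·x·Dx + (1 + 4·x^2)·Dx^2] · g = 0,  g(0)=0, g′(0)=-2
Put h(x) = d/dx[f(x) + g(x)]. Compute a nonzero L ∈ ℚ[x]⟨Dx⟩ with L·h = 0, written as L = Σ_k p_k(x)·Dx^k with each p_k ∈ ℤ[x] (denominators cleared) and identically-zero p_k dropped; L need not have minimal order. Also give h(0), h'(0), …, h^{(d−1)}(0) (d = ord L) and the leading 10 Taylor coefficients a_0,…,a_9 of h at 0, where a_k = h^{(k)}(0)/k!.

L = (-8 + 32·x + 96·x^2) + (7 - 8·x - 20·x^2 + 96·x^3)·Dx + (-1 - 3·x - 12·x^3 + 16·x^4)·Dx^2  (order 2).
h: a_k = 1, 6, 17, 12, -17, 18, 149, 24, -485, 30, …
ICs: h(0) = 1, h′(0) = 6.

f: a_k = 3, 3, 3, 3, 3, 3, 3, 3, 3, 3, …
g: a_k = 0, -2, 0, 8/3, 0, -32/5, 0, 128/7, 0, -512/9, …
f+g: L₀ = lclm(L_f,L_g), ord ≤ 1+2.
h₀' ⇒ L via d/dx closure of L₀.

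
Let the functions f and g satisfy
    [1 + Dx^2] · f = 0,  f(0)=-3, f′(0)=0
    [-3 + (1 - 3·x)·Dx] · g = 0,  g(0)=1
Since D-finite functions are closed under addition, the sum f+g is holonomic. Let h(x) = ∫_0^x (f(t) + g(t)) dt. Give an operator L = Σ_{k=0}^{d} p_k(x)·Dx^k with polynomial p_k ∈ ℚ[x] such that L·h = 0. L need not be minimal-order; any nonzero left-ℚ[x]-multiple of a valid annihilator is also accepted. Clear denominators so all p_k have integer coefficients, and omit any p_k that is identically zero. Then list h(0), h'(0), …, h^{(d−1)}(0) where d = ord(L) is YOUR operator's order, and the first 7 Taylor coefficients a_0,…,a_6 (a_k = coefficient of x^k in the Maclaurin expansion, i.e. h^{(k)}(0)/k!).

L = (-165 + 18·x - 27·x^2)·Dx + (19 - 63·x + 27·x^2 - 27·x^3)·Dx^2 + (-165 + 18·x - 27·x^2)·Dx^3 + (19 - 63·x + 27·x^2 - 27·x^3)·Dx^4  (order 4).
h: a_k = 0, -2, 3/2, 7/2, 27/4, 647/40, 81/2, …
ICs: h(0) = 0, h′(0) = -2, h′′(0) = 3, h′′′(0) = 21.

f: a_k = -3, 0, 3/2, 0, -1/8, 0, 1/240, …
g: a_k = 1, 3, 9, 27, 81, 243, 729, …
L₀ := lclm(L_f,L_g); ord L₀ ≤ 2+1.
Integrate: L := L₀·Dx.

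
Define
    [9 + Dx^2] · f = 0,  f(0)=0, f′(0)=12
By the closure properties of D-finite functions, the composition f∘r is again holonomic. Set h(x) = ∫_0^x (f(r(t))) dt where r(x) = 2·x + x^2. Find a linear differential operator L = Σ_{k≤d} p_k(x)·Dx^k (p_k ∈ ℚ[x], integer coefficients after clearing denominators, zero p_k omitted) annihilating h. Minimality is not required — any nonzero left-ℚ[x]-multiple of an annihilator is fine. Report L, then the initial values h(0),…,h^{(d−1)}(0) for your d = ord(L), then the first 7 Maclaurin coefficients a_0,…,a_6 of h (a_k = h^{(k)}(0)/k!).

L = (36 + 108·x + 108·x^2 + 36·x^3)·Dx - Dx^2 + (1 + x)·Dx^3  (order 3).
h: a_k = 0, 0, 12, 4, -36, -216/5, 126/5, …
ICs: h(0) = 0, h′(0) = 0, h′′(0) = 24.

f: a_k = 0, 12, 0, -18, 0, 81/10, 0, …
h₀=f(r): pull back L_f along r ⇒ L₀.
h=∫h₀ ⇒ L = L₀·Dx.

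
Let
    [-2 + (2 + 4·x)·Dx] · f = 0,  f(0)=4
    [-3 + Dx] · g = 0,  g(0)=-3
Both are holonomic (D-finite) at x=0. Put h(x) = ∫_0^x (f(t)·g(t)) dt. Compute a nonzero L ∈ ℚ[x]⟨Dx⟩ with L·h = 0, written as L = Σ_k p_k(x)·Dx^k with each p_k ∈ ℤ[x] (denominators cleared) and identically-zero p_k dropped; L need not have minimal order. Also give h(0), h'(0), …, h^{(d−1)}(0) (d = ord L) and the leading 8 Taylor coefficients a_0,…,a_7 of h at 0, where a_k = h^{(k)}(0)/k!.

L = (-4 - 6·x)·Dx + (1 + 2·x)·Dx^2  (order 2).
h: a_k = 0, -12, -24, -28, -24, -78/5, -44/5, -18/5, …
ICs: h(0) = 0, h′(0) = -12.

f: a_k = 4, 4, -2, 2, -5/2, 7/2, -21/4, 33/4, …
g: a_k = -3, -9, -27/2, -27/2, -81/8, -243/40, -243/80, -729/560, …
L₀ := L_f ⊗_s L_g (sym. prod.), ord ≤ 1.
h=∫h₀ ⇒ L = L₀·Dx.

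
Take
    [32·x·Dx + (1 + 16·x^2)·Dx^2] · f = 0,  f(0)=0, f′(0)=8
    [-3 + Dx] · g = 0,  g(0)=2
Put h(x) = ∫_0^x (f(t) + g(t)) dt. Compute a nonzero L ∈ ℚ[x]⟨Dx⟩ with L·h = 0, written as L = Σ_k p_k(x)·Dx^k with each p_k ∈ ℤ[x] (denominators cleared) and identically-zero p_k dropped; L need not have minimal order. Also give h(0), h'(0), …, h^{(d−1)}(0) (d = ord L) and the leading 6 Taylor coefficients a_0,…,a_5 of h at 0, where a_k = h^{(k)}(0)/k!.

f: a_k = 0, 8, 0, -128/3, 0, 2048/5, …
g: a_k = 2, 6, 9, 9, 27/4, 81/20, …
Weyl lclm of L_f,L_g ⇒ L₀ (ord ≤ 3).
∫: right-multiply L₀ by Dx.
L = (96 - 288·x - 4608·x^2 - 4608·x^3)·Dx^2 + (-41 + 1248·x^2 - 2304·x^4)·Dx^3 + (3 + 32·x + 96·x^2 + 512·x^3 + 768·x^4)·Dx^4  (order 4).
h: a_k = 0, 2, 7, 3, -101/12, 27/20, …
ICs: h(0) = 0, h′(0) = 2, h′′(0) = 14, h′′′(0) = 18.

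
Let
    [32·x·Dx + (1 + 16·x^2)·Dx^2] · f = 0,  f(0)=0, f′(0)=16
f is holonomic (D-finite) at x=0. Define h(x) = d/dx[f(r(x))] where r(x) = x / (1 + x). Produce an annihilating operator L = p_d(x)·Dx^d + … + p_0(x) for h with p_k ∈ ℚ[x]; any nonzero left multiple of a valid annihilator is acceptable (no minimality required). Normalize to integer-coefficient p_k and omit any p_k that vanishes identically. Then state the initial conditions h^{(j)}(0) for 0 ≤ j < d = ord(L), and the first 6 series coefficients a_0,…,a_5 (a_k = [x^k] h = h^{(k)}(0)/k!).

L = (2 + 34·x) + (1 + 2·x + 17·x^2)·Dx  (order 1).
h: a_k = 16, -32, -208, 960, 1616, -19552, …
ICs: h(0) = 16.

f: a_k = 0, 16, 0, -256/3, 0, 4096/5, …
Change of var in L_f (x↦r) gives L₀.
Derive L from L₀ (diff closure).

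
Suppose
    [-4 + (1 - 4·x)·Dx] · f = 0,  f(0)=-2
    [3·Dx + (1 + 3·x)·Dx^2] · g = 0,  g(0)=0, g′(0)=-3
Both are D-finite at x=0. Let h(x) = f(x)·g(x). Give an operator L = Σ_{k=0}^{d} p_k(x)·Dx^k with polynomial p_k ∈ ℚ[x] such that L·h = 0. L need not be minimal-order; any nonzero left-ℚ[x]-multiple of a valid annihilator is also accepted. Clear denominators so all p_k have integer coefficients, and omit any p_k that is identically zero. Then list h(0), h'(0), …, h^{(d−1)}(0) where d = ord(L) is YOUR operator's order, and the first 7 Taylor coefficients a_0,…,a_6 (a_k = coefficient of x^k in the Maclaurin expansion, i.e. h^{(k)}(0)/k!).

f: a_k = -2, -8, -32, -128, -512, -2048, -8192, …
g: a_k = 0, -3, 9/2, -9, 81/4, -243/5, 243/2, …
Product ⇒ symmetric product L₀, ord ≤ 2.
L = 12 + (5 + 36·x)·Dx + (-1 + x + 12·x^2)·Dx^2  (order 2).
h: a_k = 0, 6, 15, 78, 543/2, 5916/5, 22449/5, …
ICs: h(0) = 0, h′(0) = 6.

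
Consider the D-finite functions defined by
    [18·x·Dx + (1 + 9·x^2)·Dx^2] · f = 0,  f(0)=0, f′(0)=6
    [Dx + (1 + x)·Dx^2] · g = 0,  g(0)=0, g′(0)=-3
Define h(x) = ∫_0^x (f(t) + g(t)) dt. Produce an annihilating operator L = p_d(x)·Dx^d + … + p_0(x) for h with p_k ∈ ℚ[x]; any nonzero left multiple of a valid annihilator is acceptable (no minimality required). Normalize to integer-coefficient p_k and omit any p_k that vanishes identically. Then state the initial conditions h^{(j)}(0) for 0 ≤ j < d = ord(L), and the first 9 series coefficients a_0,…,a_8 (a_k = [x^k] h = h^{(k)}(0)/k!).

f: a_k = 0, 6, 0, -18, 0, 486/5, 0, -4374/7, 0, …
g: a_k = 0, -3, 3/2, -1, 3/4, -3/5, 1/2, -3/7, 3/8, …
h₀=f+g: left-lcm gives L₀, ord ≤ 4.
h=∫₀ˣh₀: take L = L₀·Dx.
L = (-18 - 54·x + 486·x^2 + 162·x^3)·Dx^2 + (-20 - 36·x + 432·x^2 + 972·x^3 + 324·x^4)·Dx^3 + (-1 + 17·x + 18·x^2 + 162·x^3 + 243·x^4 + 81·x^5)·Dx^4  (order 4).
h: a_k = 0, 0, 3/2, 1/2, -19/4, 3/20, 161/10, 1/14, -4377/56, …
ICs: h(0) = 0, h′(0) = 0, h′′(0) = 3, h′′′(0) = 3.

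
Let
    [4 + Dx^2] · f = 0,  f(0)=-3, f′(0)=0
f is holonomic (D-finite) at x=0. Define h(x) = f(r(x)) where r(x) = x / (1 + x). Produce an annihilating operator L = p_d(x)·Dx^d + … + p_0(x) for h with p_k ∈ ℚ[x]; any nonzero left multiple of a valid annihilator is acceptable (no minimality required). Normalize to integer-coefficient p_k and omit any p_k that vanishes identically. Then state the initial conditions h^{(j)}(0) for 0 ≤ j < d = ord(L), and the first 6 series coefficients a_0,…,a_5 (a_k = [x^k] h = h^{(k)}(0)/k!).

f: a_k = -3, 0, 6, 0, -2, 0, …
Substitute x→r, Dx→(1/r')Dx; clear ⇒ L₀.
L = 4 + (2 + 6·x + 6·x^2 + 2·x^3)·Dx + (1 + 4·x + 6·x^2 + 4·x^3 + x^4)·Dx^2  (order 2).
h: a_k = -3, 0, 6, -12, 16, -16, …
ICs: h(0) = -3, h′(0) = 0.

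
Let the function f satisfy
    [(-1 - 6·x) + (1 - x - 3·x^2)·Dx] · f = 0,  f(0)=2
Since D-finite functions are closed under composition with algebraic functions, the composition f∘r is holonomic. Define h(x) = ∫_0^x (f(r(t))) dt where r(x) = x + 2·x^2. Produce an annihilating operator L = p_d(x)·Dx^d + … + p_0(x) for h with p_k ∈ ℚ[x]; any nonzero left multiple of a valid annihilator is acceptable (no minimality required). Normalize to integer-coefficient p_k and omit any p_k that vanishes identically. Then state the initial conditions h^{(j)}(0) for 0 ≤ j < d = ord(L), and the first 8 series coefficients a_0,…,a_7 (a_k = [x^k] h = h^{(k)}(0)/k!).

f: a_k = 2, 2, 8, 14, 38, 80, 194, 434, …
f∘r: x↦r, Dx↦Dx/r' in L_f ⇒ L₀.
Integrate: L := L₀·Dx.
L = (1 + 10·x + 36·x^2 + 48·x^3)·Dx + (-1 + x + 5·x^2 + 12·x^3 + 12·x^4)·Dx^2  (order 2).
h: a_k = 0, 2, 1, 4, 23/2, 154/5, 92, 2018/7, …
ICs: h(0) = 0, h′(0) = 2.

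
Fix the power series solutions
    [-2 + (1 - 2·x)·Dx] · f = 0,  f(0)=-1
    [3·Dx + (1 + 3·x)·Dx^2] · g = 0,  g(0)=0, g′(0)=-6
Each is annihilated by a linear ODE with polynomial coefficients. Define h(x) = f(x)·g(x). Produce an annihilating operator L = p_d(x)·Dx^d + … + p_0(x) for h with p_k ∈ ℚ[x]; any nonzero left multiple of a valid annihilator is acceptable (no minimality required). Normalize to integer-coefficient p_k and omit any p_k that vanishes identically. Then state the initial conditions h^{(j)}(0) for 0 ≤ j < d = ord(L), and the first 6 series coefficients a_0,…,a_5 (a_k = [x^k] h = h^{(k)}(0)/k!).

f: a_k = -1, -2, -4, -8, -16, -32, …
g: a_k = 0, -6, 9, -18, 81/2, -486/5, …
Product ⇒ symmetric product L₀, ord ≤ 2.
L = 6 + (1 + 18·x)·Dx + (-1 - x + 6·x^2)·Dx^2  (order 2).
h: a_k = 0, 6, 3, 24, 15/2, 561/5, …
ICs: h(0) = 0, h′(0) = 6.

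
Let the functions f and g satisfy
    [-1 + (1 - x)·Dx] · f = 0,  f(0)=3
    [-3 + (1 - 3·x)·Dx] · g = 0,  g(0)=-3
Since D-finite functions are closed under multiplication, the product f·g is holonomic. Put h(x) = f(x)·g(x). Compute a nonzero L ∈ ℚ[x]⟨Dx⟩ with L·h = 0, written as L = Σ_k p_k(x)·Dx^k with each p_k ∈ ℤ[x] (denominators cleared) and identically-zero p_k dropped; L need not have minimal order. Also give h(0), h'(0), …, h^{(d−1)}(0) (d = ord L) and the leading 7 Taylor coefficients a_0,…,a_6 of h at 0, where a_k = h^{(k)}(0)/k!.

f: a_k = 3, 3, 3, 3, 3, 3, 3, …
g: a_k = -3, -9, -27, -81, -243, -729, -2187, …
f·g: L₀ = L_f ⊗_s L_g, ord ≤ 1·1.
L = (-4 + 6·x) + (1 - 4·x + 3·x^2)·Dx  (order 1).
h: a_k = -9, -36, -117, -360, -1089, -3276, -9837, …
ICs: h(0) = -9.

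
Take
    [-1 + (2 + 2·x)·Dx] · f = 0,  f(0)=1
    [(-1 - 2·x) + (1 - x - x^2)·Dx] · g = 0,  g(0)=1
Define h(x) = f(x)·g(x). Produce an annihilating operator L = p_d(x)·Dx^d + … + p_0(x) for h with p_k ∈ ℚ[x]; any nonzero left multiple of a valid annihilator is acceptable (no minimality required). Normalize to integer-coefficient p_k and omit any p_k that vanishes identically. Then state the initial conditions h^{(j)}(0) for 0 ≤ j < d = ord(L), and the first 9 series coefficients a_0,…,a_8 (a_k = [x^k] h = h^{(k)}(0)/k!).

L = (3 + 5·x + 3·x^2) + (-2 + 4·x^2 + 2·x^3)·Dx  (order 1).
h: a_k = 1, 3/2, 19/8, 63/16, 803/128, 2621/256, 16887/1024, 54775/2048, 1416355/32768, …
ICs: h(0) = 1.

f: a_k = 1, 1/2, -1/8, 1/16, -5/128, 7/256, -21/1024, 33/2048, -429/32768, …
g: a_k = 1, 1, 2, 3, 5, 8, 13, 21, 34, …
h₀=f·g: eliminate ⇒ L₀, order ≤ 1·1.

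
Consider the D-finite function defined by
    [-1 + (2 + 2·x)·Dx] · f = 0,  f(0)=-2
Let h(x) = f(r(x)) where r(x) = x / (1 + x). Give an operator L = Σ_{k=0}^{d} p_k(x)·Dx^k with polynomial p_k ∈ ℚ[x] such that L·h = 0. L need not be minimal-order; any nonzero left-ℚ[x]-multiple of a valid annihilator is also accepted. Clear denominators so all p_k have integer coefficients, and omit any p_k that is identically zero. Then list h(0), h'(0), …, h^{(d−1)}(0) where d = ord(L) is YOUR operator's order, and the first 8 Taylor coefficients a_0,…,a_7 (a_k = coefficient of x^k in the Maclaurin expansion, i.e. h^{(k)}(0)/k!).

f: a_k = -2, -1, 1/4, -1/8, 5/64, -7/128, 21/512, -33/1024, …
L₀ from L_f via x↦r, Dx↦r'^{-1}Dx.
L = -1 + (2 + 6·x + 4·x^2)·Dx  (order 1).
h: a_k = -2, -1, 5/4, -13/8, 141/64, -399/128, 2353/512, -7205/1024, …
ICs: h(0) = -2.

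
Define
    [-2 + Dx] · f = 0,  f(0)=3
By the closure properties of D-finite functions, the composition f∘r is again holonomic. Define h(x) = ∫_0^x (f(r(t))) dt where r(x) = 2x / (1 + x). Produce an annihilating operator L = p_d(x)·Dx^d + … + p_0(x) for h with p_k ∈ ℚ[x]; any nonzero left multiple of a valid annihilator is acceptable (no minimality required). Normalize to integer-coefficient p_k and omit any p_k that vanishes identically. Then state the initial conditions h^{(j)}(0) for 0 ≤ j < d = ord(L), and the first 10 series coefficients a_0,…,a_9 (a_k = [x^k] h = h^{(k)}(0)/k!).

f: a_k = 3, 6, 6, 4, 2, 4/5, 4/15, 8/105, 2/105, 4/945, …
f∘r: x↦r, Dx↦Dx/r' in L_f ⇒ L₀.
h=∫₀ˣh₀: take L = L₀·Dx.
L = -4·Dx + (1 + 2·x + x^2)·Dx^2  (order 2).
h: a_k = 0, 3, 6, 4, -1, -4/5, 14/15, -44/105, -17/210, 316/945, …
ICs: h(0) = 0, h′(0) = 3.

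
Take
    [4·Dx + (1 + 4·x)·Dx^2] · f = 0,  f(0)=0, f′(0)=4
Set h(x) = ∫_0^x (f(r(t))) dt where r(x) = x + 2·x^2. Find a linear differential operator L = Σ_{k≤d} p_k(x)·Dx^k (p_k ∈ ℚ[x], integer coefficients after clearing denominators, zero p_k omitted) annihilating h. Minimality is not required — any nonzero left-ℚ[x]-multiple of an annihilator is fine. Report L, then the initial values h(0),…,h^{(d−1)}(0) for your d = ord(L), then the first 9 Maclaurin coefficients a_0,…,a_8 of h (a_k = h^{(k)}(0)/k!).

L = (16·x + 32·x^2)·Dx^2 + (1 + 8·x + 24·x^2 + 32·x^3)·Dx^3  (order 3).
h: a_k = 0, 0, 2, 0, -8/3, 32/5, -128/15, 0, 256/7, …
ICs: h(0) = 0, h′(0) = 0, h′′(0) = 4.

f: a_k = 0, 4, -8, 64/3, -64, 1024/5, -2048/3, 16384/7, -8192, …
Substitute x→r, Dx→(1/r')Dx; clear ⇒ L₀.
h=∫₀ˣh₀: take L = L₀·Dx.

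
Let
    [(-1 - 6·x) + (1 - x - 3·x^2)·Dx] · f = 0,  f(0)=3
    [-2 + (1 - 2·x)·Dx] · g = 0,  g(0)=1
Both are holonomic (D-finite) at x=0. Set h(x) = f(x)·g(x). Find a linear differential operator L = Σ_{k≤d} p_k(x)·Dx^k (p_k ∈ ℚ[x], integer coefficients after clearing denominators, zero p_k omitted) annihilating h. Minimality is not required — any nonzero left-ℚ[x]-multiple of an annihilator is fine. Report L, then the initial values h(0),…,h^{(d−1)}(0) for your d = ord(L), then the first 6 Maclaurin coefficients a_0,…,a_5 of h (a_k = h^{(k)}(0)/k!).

L = (-3 - 2·x + 18·x^2) + (1 - 3·x - x^2 + 6·x^3)·Dx  (order 1).
h: a_k = 3, 9, 30, 81, 219, 558, …
ICs: h(0) = 3.

f: a_k = 3, 3, 12, 21, 57, 120, …
g: a_k = 1, 2, 4, 8, 16, 32, …
f·g: L₀ = L_f ⊗_s L_g, ord ≤ 1·1.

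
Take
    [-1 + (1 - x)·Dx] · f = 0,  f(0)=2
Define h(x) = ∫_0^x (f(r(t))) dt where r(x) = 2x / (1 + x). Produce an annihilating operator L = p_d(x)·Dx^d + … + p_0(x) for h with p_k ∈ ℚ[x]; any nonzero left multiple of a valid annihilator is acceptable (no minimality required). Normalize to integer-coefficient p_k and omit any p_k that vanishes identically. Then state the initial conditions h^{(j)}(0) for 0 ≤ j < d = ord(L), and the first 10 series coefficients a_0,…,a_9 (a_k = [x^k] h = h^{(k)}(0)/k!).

f: a_k = 2, 2, 2, 2, 2, 2, 2, 2, 2, 2, …
Change of var in L_f (x↦r) gives L₀.
h=∫₀ˣh₀: take L = L₀·Dx.
L = 2·Dx + (-1 + x^2)·Dx^2  (order 2).
h: a_k = 0, 2, 2, 4/3, 1, 4/5, 2/3, 4/7, 1/2, 4/9, …
ICs: h(0) = 0, h′(0) = 2.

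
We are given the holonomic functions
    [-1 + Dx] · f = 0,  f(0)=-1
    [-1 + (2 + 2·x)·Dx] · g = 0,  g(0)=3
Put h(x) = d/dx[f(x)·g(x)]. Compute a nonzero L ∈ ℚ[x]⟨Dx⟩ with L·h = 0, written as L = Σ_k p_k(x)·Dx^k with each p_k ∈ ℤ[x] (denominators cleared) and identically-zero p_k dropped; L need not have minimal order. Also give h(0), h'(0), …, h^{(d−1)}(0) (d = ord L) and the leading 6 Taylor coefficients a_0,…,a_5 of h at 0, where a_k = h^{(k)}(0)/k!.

f: a_k = -1, -1, -1/2, -1/6, -1/24, -1/120, …
g: a_k = 3, 3/2, -3/8, 3/16, -15/128, 21/256, …
Product ⇒ symmetric product L₀, ord ≤ 1.
h=h₀': d/dx-closure on L₀ ⇒ L.
L = (7 + 12·x + 4·x^2) + (-6 - 10·x - 4·x^2)·Dx  (order 1).
h: a_k = -9/2, -21/4, -51/16, -33/32, -107/256, 89/2560, …
ICs: h(0) = -9/2.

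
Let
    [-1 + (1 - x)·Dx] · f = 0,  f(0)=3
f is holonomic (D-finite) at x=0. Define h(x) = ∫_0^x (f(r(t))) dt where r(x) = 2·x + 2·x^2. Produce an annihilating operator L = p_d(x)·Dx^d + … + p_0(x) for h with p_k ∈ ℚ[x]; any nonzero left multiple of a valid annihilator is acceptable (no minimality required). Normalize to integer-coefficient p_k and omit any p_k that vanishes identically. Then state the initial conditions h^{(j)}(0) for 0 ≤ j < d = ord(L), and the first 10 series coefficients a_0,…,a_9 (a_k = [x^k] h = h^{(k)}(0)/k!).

L = (2 + 4·x)·Dx + (-1 + 2·x + 2·x^2)·Dx^2  (order 2).
h: a_k = 0, 3, 3, 6, 12, 132/5, 60, 984/7, 336, 816, …
ICs: h(0) = 0, h′(0) = 3.

f: a_k = 3, 3, 3, 3, 3, 3, 3, 3, 3, 3, …
h₀=f(r): pull back L_f along r ⇒ L₀.
h=∫₀ˣh₀: take L = L₀·Dx.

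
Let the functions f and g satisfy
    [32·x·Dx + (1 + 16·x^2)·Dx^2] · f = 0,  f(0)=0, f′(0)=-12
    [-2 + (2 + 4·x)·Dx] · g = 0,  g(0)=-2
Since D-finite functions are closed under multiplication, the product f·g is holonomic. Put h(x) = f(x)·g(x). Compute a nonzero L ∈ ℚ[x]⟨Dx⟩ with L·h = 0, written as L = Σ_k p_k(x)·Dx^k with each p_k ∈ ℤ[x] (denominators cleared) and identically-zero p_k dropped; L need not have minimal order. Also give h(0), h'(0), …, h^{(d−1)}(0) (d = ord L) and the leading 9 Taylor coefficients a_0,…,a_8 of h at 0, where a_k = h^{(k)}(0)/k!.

f: a_k = 0, -12, 0, 64, 0, -3072/5, 0, 49152/7, 0, …
g: a_k = -2, -2, 1, -1, 5/4, -7/4, 21/8, -33/8, 429/64, …
h₀=f·g: eliminate ⇒ L₀, order ≤ 2·1.
L = (3 - 32·x - 16·x^2) + (-2 + 28·x + 96·x^2 + 64·x^3)·Dx + (1 + 4·x + 20·x^2 + 64·x^3 + 64·x^4)·Dx^2  (order 2).
h: a_k = 0, 24, 24, -140, -116, 6389/5, 5929/5, -1022653/70, -944407/70, …
ICs: h(0) = 0, h′(0) = 24.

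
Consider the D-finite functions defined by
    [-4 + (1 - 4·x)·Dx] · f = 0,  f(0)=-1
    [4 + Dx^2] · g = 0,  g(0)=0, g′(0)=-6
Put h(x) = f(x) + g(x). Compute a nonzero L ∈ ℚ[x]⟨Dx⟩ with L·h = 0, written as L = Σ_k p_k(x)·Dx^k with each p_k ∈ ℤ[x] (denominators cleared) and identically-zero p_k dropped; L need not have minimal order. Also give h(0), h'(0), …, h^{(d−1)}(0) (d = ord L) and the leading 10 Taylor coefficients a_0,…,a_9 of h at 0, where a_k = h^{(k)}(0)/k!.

L = (400 - 128·x + 256·x^2) + (-36 + 176·x - 192·x^2 + 256·x^3)·Dx + (100 - 32·x + 64·x^2)·Dx^2 + (-9 + 44·x - 48·x^2 + 64·x^3)·Dx^3  (order 3).
h: a_k = -1, -10, -16, -60, -256, -5124/5, -4096, -1720312/105, -65536, -247726084/945, …
ICs: h(0) = -1, h′(0) = -10, h′′(0) = -32.

f: a_k = -1, -4, -16, -64, -256, -1024, -4096, -16384, -65536, -262144, …
g: a_k = 0, -6, 0, 4, 0, -4/5, 0, 8/105, 0, -4/945, …
h₀=f+g: left-lcm gives L₀, ord ≤ 3.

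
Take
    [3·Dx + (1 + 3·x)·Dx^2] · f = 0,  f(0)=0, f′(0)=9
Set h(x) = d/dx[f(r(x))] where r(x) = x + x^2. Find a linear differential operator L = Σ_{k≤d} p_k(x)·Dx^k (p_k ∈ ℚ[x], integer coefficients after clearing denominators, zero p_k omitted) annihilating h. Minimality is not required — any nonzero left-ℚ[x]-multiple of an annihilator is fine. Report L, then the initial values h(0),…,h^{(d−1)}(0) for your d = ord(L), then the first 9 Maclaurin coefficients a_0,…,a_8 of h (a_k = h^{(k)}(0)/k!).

f: a_k = 0, 9, -27/2, 27, -243/4, 729/5, -729/2, 6561/7, -19683/8, …
Substitute x→r, Dx→(1/r')Dx; clear ⇒ L₀.
Derive L from L₀ (diff closure).
L = (1 + 6·x + 6·x^2) + (1 + 5·x + 9·x^2 + 6·x^3)·Dx  (order 1).
h: a_k = 9, -9, 0, 27, -81, 162, -243, 243, 0, …
ICs: h(0) = 9.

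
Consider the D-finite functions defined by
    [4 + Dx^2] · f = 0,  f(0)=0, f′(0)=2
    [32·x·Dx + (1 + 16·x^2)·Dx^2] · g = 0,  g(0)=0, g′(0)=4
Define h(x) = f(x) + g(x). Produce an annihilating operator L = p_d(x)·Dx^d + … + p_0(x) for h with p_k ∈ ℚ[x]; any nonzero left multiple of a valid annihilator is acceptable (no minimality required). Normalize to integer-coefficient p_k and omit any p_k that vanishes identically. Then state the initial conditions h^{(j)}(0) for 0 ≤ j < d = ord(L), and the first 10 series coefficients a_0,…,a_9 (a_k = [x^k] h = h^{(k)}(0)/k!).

f: a_k = 0, 2, 0, -4/3, 0, 4/15, 0, -8/315, 0, 4/2835, …
g: a_k = 0, 4, 0, -64/3, 0, 1024/5, 0, -16384/7, 0, 262144/9, …
h₀=f+g: left-lcm gives L₀, ord ≤ 4.
L = (-6016·x + 102400·x^3 + 32768·x^5)·Dx + (-28 + 1216·x^2 + 27648·x^4 + 16384·x^6)·Dx^2 + (-1504·x + 25600·x^3 + 8192·x^5)·Dx^3 + (-7 + 304·x^2 + 6912·x^4 + 4096·x^6)·Dx^4  (order 4).
h: a_k = 0, 6, 0, -68/3, 0, 3076/15, 0, -737288/315, 0, 82575364/2835, …
ICs: h(0) = 0, h′(0) = 6, h′′(0) = 0, h′′′(0) = -136.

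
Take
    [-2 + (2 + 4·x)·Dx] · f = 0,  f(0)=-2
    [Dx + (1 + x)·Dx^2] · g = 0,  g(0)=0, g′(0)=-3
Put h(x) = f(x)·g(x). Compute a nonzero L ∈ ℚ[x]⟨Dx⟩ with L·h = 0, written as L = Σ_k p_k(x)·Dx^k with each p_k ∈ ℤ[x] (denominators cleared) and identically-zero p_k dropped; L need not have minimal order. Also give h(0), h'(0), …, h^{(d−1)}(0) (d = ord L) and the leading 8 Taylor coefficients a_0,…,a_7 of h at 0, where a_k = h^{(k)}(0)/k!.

L = (2 + x) + (-1 - 2·x)·Dx + (1 + 5·x + 8·x^2 + 4·x^3)·Dx^2  (order 2).
h: a_k = 0, 6, 3, -4, 5, -131/20, 363/40, -927/70, …
ICs: h(0) = 0, h′(0) = 6.

f: a_k = -2, -2, 1, -1, 5/4, -7/4, 21/8, -33/8, …
g: a_k = 0, -3, 3/2, -1, 3/4, -3/5, 1/2, -3/7, …
L₀ := L_f ⊗_s L_g (sym. prod.), ord ≤ 2.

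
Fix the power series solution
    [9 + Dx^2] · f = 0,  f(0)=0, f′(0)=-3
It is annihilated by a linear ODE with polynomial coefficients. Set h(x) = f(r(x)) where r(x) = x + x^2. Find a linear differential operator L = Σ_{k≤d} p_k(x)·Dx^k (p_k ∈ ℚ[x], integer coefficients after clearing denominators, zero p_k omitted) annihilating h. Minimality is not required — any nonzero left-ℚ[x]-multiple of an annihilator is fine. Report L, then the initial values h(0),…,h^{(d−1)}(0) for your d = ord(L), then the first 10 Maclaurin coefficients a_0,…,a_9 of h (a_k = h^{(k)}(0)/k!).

L = (9 + 54·x + 108·x^2 + 72·x^3) - 2·Dx + (1 + 2·x)·Dx^2  (order 2).
h: a_k = 0, -3, -3, 9/2, 27/2, 459/40, -45/8, -11097/560, -1377/80, -4779/4480, …
ICs: h(0) = 0, h′(0) = -3.

f: a_k = 0, -3, 0, 9/2, 0, -81/40, 0, 243/560, 0, -243/4480, …
h₀=f(r): pull back L_f along r ⇒ L₀.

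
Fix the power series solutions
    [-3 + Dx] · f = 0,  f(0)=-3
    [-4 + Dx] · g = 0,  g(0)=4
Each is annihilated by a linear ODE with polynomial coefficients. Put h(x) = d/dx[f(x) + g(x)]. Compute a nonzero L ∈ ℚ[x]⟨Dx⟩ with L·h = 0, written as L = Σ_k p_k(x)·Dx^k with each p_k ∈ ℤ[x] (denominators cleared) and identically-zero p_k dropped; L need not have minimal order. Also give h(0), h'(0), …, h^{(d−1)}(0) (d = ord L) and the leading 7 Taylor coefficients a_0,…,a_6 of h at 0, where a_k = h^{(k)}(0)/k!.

f: a_k = -3, -9, -27/2, -27/2, -81/8, -243/40, -243/80, …
g: a_k = 4, 16, 32, 128/3, 128/3, 512/15, 1024/45, …
Sum ⇒ L₀ = lclm(L_f,L_g) in ℚ(x)⟨Dx⟩.
h₀' ⇒ L via d/dx closure of L₀.
L = 12 - 7·Dx + Dx^2  (order 2).
h: a_k = 7, 37, 175/2, 781/6, 3367/24, 14197/120, 11795/144, …
ICs: h(0) = 7, h′(0) = 37.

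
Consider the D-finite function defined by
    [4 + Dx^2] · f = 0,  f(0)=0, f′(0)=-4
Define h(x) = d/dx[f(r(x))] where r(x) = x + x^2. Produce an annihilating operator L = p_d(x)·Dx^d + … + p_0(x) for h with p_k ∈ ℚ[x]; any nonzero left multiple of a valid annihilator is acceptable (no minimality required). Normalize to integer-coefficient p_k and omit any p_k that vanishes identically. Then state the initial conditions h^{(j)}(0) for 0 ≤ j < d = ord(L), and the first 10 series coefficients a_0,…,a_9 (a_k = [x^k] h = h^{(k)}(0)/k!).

L = (16 + 32·x + 96·x^2 + 128·x^3 + 64·x^4) + (-6 - 12·x)·Dx + (1 + 4·x + 4·x^2)·Dx^2  (order 2).
h: a_k = -4, -8, 8, 32, 112/3, 0, -1664/45, -1792/45, -4544/315, 256/21, …
ICs: h(0) = -4, h′(0) = -8.

f: a_k = 0, -4, 0, 8/3, 0, -8/15, 0, 16/315, 0, -8/2835, …
h₀=f(r): pull back L_f along r ⇒ L₀.
h=h₀': d/dx-closure on L₀ ⇒ L.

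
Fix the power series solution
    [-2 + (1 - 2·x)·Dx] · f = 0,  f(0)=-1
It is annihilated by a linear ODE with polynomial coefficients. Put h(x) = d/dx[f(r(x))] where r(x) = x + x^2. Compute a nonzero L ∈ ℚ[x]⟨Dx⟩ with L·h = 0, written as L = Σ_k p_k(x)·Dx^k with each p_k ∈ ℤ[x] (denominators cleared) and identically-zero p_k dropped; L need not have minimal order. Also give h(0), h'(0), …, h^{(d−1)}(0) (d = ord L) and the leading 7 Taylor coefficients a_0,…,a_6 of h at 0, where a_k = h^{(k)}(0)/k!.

L = (6 + 12·x + 12·x^2) + (-1 + 6·x^2 + 4·x^3)·Dx  (order 1).
h: a_k = -2, -12, -48, -176, -600, -1968, -6272, …
ICs: h(0) = -2.

f: a_k = -1, -2, -4, -8, -16, -32, -64, …
h₀=f(r): pull back L_f along r ⇒ L₀.
h=h₀': d/dx-closure on L₀ ⇒ L.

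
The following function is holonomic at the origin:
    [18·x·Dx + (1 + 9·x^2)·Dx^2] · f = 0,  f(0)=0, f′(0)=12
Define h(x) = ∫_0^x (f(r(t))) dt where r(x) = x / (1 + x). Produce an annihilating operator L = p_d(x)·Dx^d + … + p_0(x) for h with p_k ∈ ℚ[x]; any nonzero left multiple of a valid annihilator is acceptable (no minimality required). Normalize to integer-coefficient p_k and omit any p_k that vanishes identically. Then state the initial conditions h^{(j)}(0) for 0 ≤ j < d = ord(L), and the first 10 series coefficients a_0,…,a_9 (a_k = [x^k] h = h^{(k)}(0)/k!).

f: a_k = 0, 12, 0, -36, 0, 972/5, 0, -8748/7, 0, 8748, …
Change of var in L_f (x↦r) gives L₀.
Integrate: L := L₀·Dx.
L = (2 + 20·x)·Dx^2 + (1 + 2·x + 10·x^2)·Dx^3  (order 3).
h: a_k = 0, 0, 6, -4, -6, 96/5, -8/5, -624/7, 996/7, 896/3, …
ICs: h(0) = 0, h′(0) = 0, h′′(0) = 12.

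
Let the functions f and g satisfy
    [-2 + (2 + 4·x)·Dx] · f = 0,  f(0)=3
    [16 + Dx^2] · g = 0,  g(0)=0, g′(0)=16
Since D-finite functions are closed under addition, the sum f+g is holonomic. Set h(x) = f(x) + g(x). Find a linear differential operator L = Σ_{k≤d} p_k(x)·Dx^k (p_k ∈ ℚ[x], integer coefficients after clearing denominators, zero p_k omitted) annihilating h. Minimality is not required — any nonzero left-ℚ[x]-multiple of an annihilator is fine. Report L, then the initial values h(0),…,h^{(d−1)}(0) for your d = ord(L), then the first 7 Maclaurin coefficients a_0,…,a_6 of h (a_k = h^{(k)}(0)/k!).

f: a_k = 3, 3, -3/2, 3/2, -15/8, 21/8, -63/16, …
g: a_k = 0, 16, 0, -128/3, 0, 512/15, 0, …
L₀ := lclm(L_f,L_g); ord L₀ ≤ 1+2.
L = (-304 - 1024·x - 1024·x^2) + (240 + 1504·x + 3072·x^2 + 2048·x^3)·Dx + (-19 - 64·x - 64·x^2)·Dx^2 + (15 + 94·x + 192·x^2 + 128·x^3)·Dx^3  (order 3).
h: a_k = 3, 19, -3/2, -247/6, -15/8, 4411/120, -63/16, …
ICs: h(0) = 3, h′(0) = 19, h′′(0) = -3.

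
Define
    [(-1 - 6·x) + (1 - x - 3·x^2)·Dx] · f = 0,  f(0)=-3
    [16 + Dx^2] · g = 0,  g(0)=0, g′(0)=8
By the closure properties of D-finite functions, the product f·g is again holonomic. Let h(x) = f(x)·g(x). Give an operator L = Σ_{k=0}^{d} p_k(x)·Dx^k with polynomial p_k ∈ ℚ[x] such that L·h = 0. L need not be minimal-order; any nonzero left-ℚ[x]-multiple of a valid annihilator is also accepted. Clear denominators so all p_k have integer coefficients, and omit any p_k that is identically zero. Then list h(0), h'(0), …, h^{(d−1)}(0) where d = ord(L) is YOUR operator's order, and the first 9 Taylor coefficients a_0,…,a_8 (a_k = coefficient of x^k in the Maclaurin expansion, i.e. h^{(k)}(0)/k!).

f: a_k = -3, -3, -12, -21, -57, -120, -291, -651, -1524, …
g: a_k = 0, 8, 0, -64/3, 0, 256/15, 0, -2048/315, 0, …
L₀ := L_f ⊗_s L_g (sym. prod.), ord ≤ 2.
L = (-10 + 16·x + 48·x^2) + (2 + 12·x)·Dx + (-1 + x + 3·x^2)·Dx^2  (order 2).
h: a_k = 0, -24, -24, -32, -104, -1256/5, -2816/5, -136216/105, -313624/105, …
ICs: h(0) = 0, h′(0) = -24.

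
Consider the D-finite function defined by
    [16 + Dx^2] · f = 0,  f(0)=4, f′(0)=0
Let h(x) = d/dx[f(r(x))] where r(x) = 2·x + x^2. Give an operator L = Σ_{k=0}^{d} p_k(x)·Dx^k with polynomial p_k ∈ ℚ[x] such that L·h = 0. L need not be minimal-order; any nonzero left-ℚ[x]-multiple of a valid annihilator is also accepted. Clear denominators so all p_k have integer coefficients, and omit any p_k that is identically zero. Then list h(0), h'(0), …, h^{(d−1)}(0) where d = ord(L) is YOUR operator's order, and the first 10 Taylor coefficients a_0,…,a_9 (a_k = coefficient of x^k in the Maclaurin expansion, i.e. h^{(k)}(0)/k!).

L = (67 + 256·x + 384·x^2 + 256·x^3 + 64·x^4) + (-3 - 3·x)·Dx + (1 + 2·x + x^2)·Dx^2  (order 2).
h: a_k = 0, -256, -384, 7808/3, 20480/3, -38912/15, -422912/15, -9460736/315, 950272/35, 258039808/2835, …
ICs: h(0) = 0, h′(0) = -256.

f: a_k = 4, 0, -32, 0, 128/3, 0, -1024/45, 0, 2048/315, 0, …
L₀ from L_f via x↦r, Dx↦r'^{-1}Dx.
h₀' ⇒ L via d/dx closure of L₀.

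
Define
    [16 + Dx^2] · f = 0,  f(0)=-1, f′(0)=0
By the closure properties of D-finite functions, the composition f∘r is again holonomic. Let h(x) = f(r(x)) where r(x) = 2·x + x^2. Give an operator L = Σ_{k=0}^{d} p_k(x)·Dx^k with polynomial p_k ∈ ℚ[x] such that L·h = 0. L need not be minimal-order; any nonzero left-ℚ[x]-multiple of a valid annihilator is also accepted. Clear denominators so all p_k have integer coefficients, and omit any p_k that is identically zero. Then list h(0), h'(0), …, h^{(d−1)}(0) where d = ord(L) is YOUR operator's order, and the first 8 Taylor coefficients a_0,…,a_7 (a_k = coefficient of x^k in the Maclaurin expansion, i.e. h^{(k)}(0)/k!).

L = (64 + 192·x + 192·x^2 + 64·x^3) - Dx + (1 + x)·Dx^2  (order 2).
h: a_k = -1, 0, 32, 32, -488/3, -1024/3, 4864/45, 15104/15, …
ICs: h(0) = -1, h′(0) = 0.

f: a_k = -1, 0, 8, 0, -32/3, 0, 256/45, 0, …
Substitute x→r, Dx→(1/r')Dx; clear ⇒ L₀.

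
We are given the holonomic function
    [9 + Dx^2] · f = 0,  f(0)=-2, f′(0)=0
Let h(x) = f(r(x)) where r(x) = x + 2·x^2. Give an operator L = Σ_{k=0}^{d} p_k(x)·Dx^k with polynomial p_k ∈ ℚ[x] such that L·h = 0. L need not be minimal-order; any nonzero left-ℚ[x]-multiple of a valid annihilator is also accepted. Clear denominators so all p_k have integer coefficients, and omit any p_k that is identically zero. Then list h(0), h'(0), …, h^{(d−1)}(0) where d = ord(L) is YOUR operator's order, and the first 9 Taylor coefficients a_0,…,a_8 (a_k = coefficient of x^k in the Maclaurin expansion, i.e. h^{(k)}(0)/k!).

L = (9 + 108·x + 432·x^2 + 576·x^3) - 4·Dx + (1 + 4·x)·Dx^2  (order 2).
h: a_k = -2, 0, 9, 36, 117/4, -54, -6399/40, -1917/10, 29511/2240, …
ICs: h(0) = -2, h′(0) = 0.

f: a_k = -2, 0, 9, 0, -27/4, 0, 81/40, 0, -729/2240, …
Substitute x→r, Dx→(1/r')Dx; clear ⇒ L₀.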